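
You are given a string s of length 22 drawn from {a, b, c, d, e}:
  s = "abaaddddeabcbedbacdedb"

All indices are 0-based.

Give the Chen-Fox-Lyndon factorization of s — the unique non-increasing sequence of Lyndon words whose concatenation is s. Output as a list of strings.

emit factor 1: 'ab' (i=0, period=2)
emit factor 2: 'aaddddeabcbedbacdedb' (i=2, period=20)

["ab", "aaddddeabcbedbacdedb"]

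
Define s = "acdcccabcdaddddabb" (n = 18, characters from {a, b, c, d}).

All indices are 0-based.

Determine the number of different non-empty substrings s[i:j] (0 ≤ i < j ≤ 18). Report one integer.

rank | idx | suffix
   0 |  15 | abb
   1 |   6 | abcdaddddabb
   2 |   0 | acdcccabcdaddddabb
   3 |  10 | addddabb
   4 |  17 | b
   5 |  16 | bb
   6 |   7 | bcdaddddabb
   7 |   5 | cabcdaddddabb
   8 |   4 | ccabcdaddddabb
   9 |   3 | cccabcdaddddabb
  10 |   8 | cdaddddabb
  11 |   1 | cdcccabcdaddddabb
  12 |  14 | dabb
  13 |   9 | daddddabb
  14 |   2 | dcccabcdaddddabb
  15 |  13 | ddabb
  16 |  12 | dddabb
  17 |  11 | ddddabb

SA = [15, 6, 0, 10, 17, 16, 7, 5, 4, 3, 8, 1, 14, 9, 2, 13, 12, 11]
i: (SA[i-1],SA[i]) lcp shared
  1: (15,6) 2 'ab'
  2: (6,0) 1 'a'
  3: (0,10) 1 'a'
  4: (10,17) 0 ''
  5: (17,16) 1 'b'
  6: (16,7) 1 'b'
  7: (7,5) 0 ''
  8: (5,4) 1 'c'
  9: (4,3) 2 'cc'
  10: (3,8) 1 'c'
  11: (8,1) 2 'cd'
  12: (1,14) 0 ''
  13: (14,9) 2 'da'
  14: (9,2) 1 'd'
  15: (2,13) 1 'd'
  16: (13,12) 2 'dd'
  17: (12,11) 3 'ddd'

n(n+1)/2 = 18·19/2 = 171
Σ LCP = 0 + 2 + 1 + 1 + 0 + 1 + 1 + 0 + 1 + 2 + 1 + 2 + 0 + 2 + 1 + 1 + 2 + 3 = 21
distinct = 171 − 21 = 150

150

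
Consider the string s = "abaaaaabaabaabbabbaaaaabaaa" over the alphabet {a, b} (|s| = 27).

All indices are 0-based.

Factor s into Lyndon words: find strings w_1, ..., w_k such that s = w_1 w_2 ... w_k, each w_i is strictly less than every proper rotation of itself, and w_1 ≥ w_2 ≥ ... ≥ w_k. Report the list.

["ab", "aaaaabaabaabbabb", "aaaaab", "a", "a", "a"]

emit factor 1: 'ab' (i=0, period=2)
emit factor 2: 'aaaaabaabaabbabb' (i=2, period=16)
emit factor 3: 'aaaaab' (i=18, period=6)
emit factor 4: 'a' (i=24, period=1)
emit factor 5: 'a' (i=25, period=1)
emit factor 6: 'a' (i=26, period=1)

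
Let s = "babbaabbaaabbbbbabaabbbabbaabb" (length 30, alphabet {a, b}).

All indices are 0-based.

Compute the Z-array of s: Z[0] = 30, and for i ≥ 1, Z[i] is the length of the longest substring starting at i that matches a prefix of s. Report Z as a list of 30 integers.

[30, 0, 1, 2, 0, 0, 1, 2, 0, 0, 0, 1, 1, 1, 1, 3, 0, 2, 0, 0, 1, 1, 8, 0, 1, 2, 0, 0, 1, 1]

Z[0]=30
i=1: fresh scan; Z[1]=0
i=2: fresh scan; Z[2]=1 grow→box=[2,3)
i=3: fresh scan; Z[3]=2 grow→box=[3,5)
i=4: min(r-i=1, Z[1]=0)=0; Z[4]=0
i=5: fresh scan; Z[5]=0
i=6: fresh scan; Z[6]=1 grow→box=[6,7)
i=7: fresh scan; Z[7]=2 grow→box=[7,9)
i=8: min(r-i=1, Z[1]=0)=0; Z[8]=0
i=9: fresh scan; Z[9]=0
i=10: fresh scan; Z[10]=0
i=11: fresh scan; Z[11]=1 grow→box=[11,12)
i=12: fresh scan; Z[12]=1 grow→box=[12,13)
i=13: fresh scan; Z[13]=1 grow→box=[13,14)
i=14: fresh scan; Z[14]=1 grow→box=[14,15)
i=15: fresh scan; Z[15]=3 grow→box=[15,18)
i=16: min(r-i=2, Z[1]=0)=0; Z[16]=0
i=17: min(r-i=1, Z[2]=1)=1; Z[17]=2 grow→box=[17,19)
i=18: min(r-i=1, Z[1]=0)=0; Z[18]=0
i=19: fresh scan; Z[19]=0
i=20: fresh scan; Z[20]=1 grow→box=[20,21)
i=21: fresh scan; Z[21]=1 grow→box=[21,22)
i=22: fresh scan; Z[22]=8 grow→box=[22,30)
i=23: min(r-i=7, Z[1]=0)=0; Z[23]=0
i=24: min(r-i=6, Z[2]=1)=1; Z[24]=1
i=25: min(r-i=5, Z[3]=2)=2; Z[25]=2
i=26: min(r-i=4, Z[4]=0)=0; Z[26]=0
i=27: min(r-i=3, Z[5]=0)=0; Z[27]=0
i=28: min(r-i=2, Z[6]=1)=1; Z[28]=1
i=29: min(r-i=1, Z[7]=2)=1; Z[29]=1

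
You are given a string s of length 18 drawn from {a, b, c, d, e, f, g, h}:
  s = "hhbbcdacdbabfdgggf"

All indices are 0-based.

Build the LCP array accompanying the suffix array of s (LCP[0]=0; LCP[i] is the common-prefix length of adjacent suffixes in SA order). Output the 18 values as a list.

rank | idx | suffix
   0 |  10 | abfdgggf
   1 |   6 | acdbabfdgggf
   2 |   9 | babfdgggf
   3 |   2 | bbcdacdbabfdgggf
   4 |   3 | bcdacdbabfdgggf
   5 |  11 | bfdgggf
   6 |   4 | cdacdbabfdgggf
   7 |   7 | cdbabfdgggf
   8 |   5 | dacdbabfdgggf
   9 |   8 | dbabfdgggf
  10 |  13 | dgggf
  11 |  17 | f
  12 |  12 | fdgggf
  13 |  16 | gf
  14 |  15 | ggf
  15 |  14 | gggf
  16 |   1 | hbbcdacdbabfdgggf
  17 |   0 | hhbbcdacdbabfdgggf

SA = [10, 6, 9, 2, 3, 11, 4, 7, 5, 8, 13, 17, 12, 16, 15, 14, 1, 0]
rank  pair      lcp
   1  s[10:],s[6:]  1  'a'
   2  s[6:],s[9:]  0  ''
   3  s[9:],s[2:]  1  'b'
   4  s[2:],s[3:]  1  'b'
   5  s[3:],s[11:]  1  'b'
   6  s[11:],s[4:]  0  ''
   7  s[4:],s[7:]  2  'cd'
   8  s[7:],s[5:]  0  ''
   9  s[5:],s[8:]  1  'd'
  10  s[8:],s[13:]  1  'd'
  11  s[13:],s[17:]  0  ''
  12  s[17:],s[12:]  1  'f'
  13  s[12:],s[16:]  0  ''
  14  s[16:],s[15:]  1  'g'
  15  s[15:],s[14:]  2  'gg'
  16  s[14:],s[1:]  0  ''
  17  s[1:],s[0:]  1  'h'

[0, 1, 0, 1, 1, 1, 0, 2, 0, 1, 1, 0, 1, 0, 1, 2, 0, 1]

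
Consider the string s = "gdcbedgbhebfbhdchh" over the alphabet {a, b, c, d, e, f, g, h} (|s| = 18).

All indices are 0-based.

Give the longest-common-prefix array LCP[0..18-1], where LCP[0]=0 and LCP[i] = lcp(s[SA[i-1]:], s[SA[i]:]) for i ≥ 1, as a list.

rank→(start, suffix):
  0 → (3, 'bedgbhebfbhdchh')
  1 → (10, 'bfbhdchh')
  2 → (12, 'bhdchh')
  3 → (7, 'bhebfbhdchh')
  4 → (2, 'cbedgbhebfbhdchh')
  5 → (15, 'chh')
  6 → (1, 'dcbedgbhebfbhdchh')
  7 → (14, 'dchh')
  8 → (5, 'dgbhebfbhdchh')
  9 → (9, 'ebfbhdchh')
  10 → (4, 'edgbhebfbhdchh')
  11 → (11, 'fbhdchh')
  12 → (6, 'gbhebfbhdchh')
  13 → (0, 'gdcbedgbhebfbhdchh')
  14 → (17, 'h')
  15 → (13, 'hdchh')
  16 → (8, 'hebfbhdchh')
  17 → (16, 'hh')

SA = [3, 10, 12, 7, 2, 15, 1, 14, 5, 9, 4, 11, 6, 0, 17, 13, 8, 16]
[i] adj suffixes → lcp
  [1] 3/10 → 1 ('b')
  [2] 10/12 → 1 ('b')
  [3] 12/7 → 2 ('bh')
  [4] 7/2 → 0 ('')
  [5] 2/15 → 1 ('c')
  [6] 15/1 → 0 ('')
  [7] 1/14 → 2 ('dc')
  [8] 14/5 → 1 ('d')
  [9] 5/9 → 0 ('')
  [10] 9/4 → 1 ('e')
  [11] 4/11 → 0 ('')
  [12] 11/6 → 0 ('')
  [13] 6/0 → 1 ('g')
  [14] 0/17 → 0 ('')
  [15] 17/13 → 1 ('h')
  [16] 13/8 → 1 ('h')
  [17] 8/16 → 1 ('h')

[0, 1, 1, 2, 0, 1, 0, 2, 1, 0, 1, 0, 0, 1, 0, 1, 1, 1]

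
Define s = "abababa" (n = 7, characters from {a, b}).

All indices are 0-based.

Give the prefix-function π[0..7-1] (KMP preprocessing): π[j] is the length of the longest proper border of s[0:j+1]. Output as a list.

π[0] = 0
j=1 s[j]='b': π[1]=0 (border '')
j=2 s[j]='a': π[2]=1 (border 'a')
j=3 s[j]='b': π[3]=2 (border 'ab')
j=4 s[j]='a': π[4]=3 (border 'aba')
j=5 s[j]='b': π[5]=4 (border 'abab')
j=6 s[j]='a': π[6]=5 (border 'ababa')

[0, 0, 1, 2, 3, 4, 5]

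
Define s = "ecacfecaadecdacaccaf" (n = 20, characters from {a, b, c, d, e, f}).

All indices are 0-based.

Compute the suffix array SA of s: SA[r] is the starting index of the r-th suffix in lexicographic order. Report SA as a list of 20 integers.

sorted suffixes:
  #0 SA[0]=7  'aadecdacaccaf'
  #1 SA[1]=13  'acaccaf'
  #2 SA[2]=15  'accaf'
  #3 SA[3]=2  'acfecaadecdacaccaf'
  #4 SA[4]=8  'adecdacaccaf'
  #5 SA[5]=18  'af'
  #6 SA[6]=6  'caadecdacaccaf'
  #7 SA[7]=14  'caccaf'
  #8 SA[8]=1  'cacfecaadecdacaccaf'
  #9 SA[9]=17  'caf'
  #10 SA[10]=16  'ccaf'
  #11 SA[11]=11  'cdacaccaf'
  #12 SA[12]=3  'cfecaadecdacaccaf'
  #13 SA[13]=12  'dacaccaf'
  #14 SA[14]=9  'decdacaccaf'
  #15 SA[15]=5  'ecaadecdacaccaf'
  #16 SA[16]=0  'ecacfecaadecdacaccaf'
  #17 SA[17]=10  'ecdacaccaf'
  #18 SA[18]=19  'f'
  #19 SA[19]=4  'fecaadecdacaccaf'

[7, 13, 15, 2, 8, 18, 6, 14, 1, 17, 16, 11, 3, 12, 9, 5, 0, 10, 19, 4]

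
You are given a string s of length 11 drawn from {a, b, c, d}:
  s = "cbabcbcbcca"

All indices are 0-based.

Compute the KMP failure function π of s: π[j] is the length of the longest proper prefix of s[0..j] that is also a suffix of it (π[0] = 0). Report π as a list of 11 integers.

[0, 0, 0, 0, 1, 2, 1, 2, 1, 1, 0]

π[0] = 0
j=1 s[j]='b': π[1]=0 (border '')
j=2 s[j]='a': π[2]=0 (border '')
j=3 s[j]='b': π[3]=0 (border '')
j=4 s[j]='c': π[4]=1 (border 'c')
j=5 s[j]='b': π[5]=2 (border 'cb')
j=6 s[j]='c': k: 2→0; π[6]=1 (border 'c')
j=7 s[j]='b': π[7]=2 (border 'cb')
j=8 s[j]='c': k: 2→0; π[8]=1 (border 'c')
j=9 s[j]='c': k: 1→0; π[9]=1 (border 'c')
j=10 s[j]='a': k: 1→0; π[10]=0 (border '')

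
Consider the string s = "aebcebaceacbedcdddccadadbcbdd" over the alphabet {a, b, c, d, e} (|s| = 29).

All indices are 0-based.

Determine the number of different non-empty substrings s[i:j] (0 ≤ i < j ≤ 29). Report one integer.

402

rank | idx | suffix
   0 |   9 | acbedcdddccadadbcbdd
   1 |   6 | aceacbedcdddccadadbcbdd
   2 |  20 | adadbcbdd
   3 |  22 | adbcbdd
   4 |   0 | aebcebaceacbedcdddccadadbcbdd
   5 |   5 | baceacbedcdddccadadbcbdd
   6 |  24 | bcbdd
   7 |   2 | bcebaceacbedcdddccadadbcbdd
   8 |  26 | bdd
   9 |  11 | bedcdddccadadbcbdd
  10 |  19 | cadadbcbdd
  11 |  25 | cbdd
  12 |  10 | cbedcdddccadadbcbdd
  13 |  18 | ccadadbcbdd
  14 |  14 | cdddccadadbcbdd
  15 |   7 | ceacbedcdddccadadbcbdd
  16 |   3 | cebaceacbedcdddccadadbcbdd
  17 |  28 | d
  18 |  21 | dadbcbdd
  19 |  23 | dbcbdd
  20 |  17 | dccadadbcbdd
  21 |  13 | dcdddccadadbcbdd
  22 |  27 | dd
  23 |  16 | ddccadadbcbdd
  24 |  15 | dddccadadbcbdd
  25 |   8 | eacbedcdddccadadbcbdd
  26 |   4 | ebaceacbedcdddccadadbcbdd
  27 |   1 | ebcebaceacbedcdddccadadbcbdd
  28 |  12 | edcdddccadadbcbdd

SA = [9, 6, 20, 22, 0, 5, 24, 2, 26, 11, 19, 25, 10, 18, 14, 7, 3, 28, 21, 23, 17, 13, 27, 16, 15, 8, 4, 1, 12]
i: (SA[i-1],SA[i]) lcp shared
  1: (9,6) 2 'ac'
  2: (6,20) 1 'a'
  3: (20,22) 2 'ad'
  4: (22,0) 1 'a'
  5: (0,5) 0 ''
  6: (5,24) 1 'b'
  7: (24,2) 2 'bc'
  8: (2,26) 1 'b'
  9: (26,11) 1 'b'
  10: (11,19) 0 ''
  11: (19,25) 1 'c'
  12: (25,10) 2 'cb'
  13: (10,18) 1 'c'
  14: (18,14) 1 'c'
  15: (14,7) 1 'c'
  16: (7,3) 2 'ce'
  17: (3,28) 0 ''
  18: (28,21) 1 'd'
  19: (21,23) 1 'd'
  20: (23,17) 1 'd'
  21: (17,13) 2 'dc'
  22: (13,27) 1 'd'
  23: (27,16) 2 'dd'
  24: (16,15) 2 'dd'
  25: (15,8) 0 ''
  26: (8,4) 1 'e'
  27: (4,1) 2 'eb'
  28: (1,12) 1 'e'

n(n+1)/2 = 29·30/2 = 435
Σ LCP = 0 + 2 + 1 + 2 + 1 + 0 + 1 + 2 + 1 + 1 + 0 + 1 + 2 + 1 + 1 + 1 + 2 + 0 + 1 + 1 + 1 + 2 + 1 + 2 + 2 + 0 + 1 + 2 + 1 = 33
distinct = 435 − 33 = 402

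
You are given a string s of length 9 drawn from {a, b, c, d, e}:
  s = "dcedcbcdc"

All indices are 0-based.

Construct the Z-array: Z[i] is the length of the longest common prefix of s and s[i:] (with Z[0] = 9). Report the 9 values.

[9, 0, 0, 2, 0, 0, 0, 2, 0]

Z[0]=9
i=1: fresh scan; Z[1]=0
i=2: fresh scan; Z[2]=0
i=3: fresh scan; Z[3]=2 scan→box=[3,5)
i=4: min(r-i=1, Z[1]=0)=0; Z[4]=0
i=5: fresh scan; Z[5]=0
i=6: fresh scan; Z[6]=0
i=7: fresh scan; Z[7]=2 scan→box=[7,9)
i=8: min(r-i=1, Z[1]=0)=0; Z[8]=0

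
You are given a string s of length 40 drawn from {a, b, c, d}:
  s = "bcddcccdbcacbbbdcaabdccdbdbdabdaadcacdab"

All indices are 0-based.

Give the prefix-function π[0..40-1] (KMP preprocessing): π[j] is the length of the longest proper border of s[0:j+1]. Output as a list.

π[0] = 0
j=1 s[j]='c': π[1]=0 (border '')
j=2 s[j]='d': π[2]=0 (border '')
j=3 s[j]='d': π[3]=0 (border '')
j=4 s[j]='c': π[4]=0 (border '')
j=5 s[j]='c': π[5]=0 (border '')
j=6 s[j]='c': π[6]=0 (border '')
j=7 s[j]='d': π[7]=0 (border '')
j=8 s[j]='b': π[8]=1 (border 'b')
j=9 s[j]='c': π[9]=2 (border 'bc')
j=10 s[j]='a': k: 2→0; π[10]=0 (border '')
j=11 s[j]='c': π[11]=0 (border '')
j=12 s[j]='b': π[12]=1 (border 'b')
j=13 s[j]='b': k: 1→0; π[13]=1 (border 'b')
j=14 s[j]='b': k: 1→0; π[14]=1 (border 'b')
j=15 s[j]='d': k: 1→0; π[15]=0 (border '')
j=16 s[j]='c': π[16]=0 (border '')
j=17 s[j]='a': π[17]=0 (border '')
j=18 s[j]='a': π[18]=0 (border '')
j=19 s[j]='b': π[19]=1 (border 'b')
j=20 s[j]='d': k: 1→0; π[20]=0 (border '')
j=21 s[j]='c': π[21]=0 (border '')
j=22 s[j]='c': π[22]=0 (border '')
j=23 s[j]='d': π[23]=0 (border '')
j=24 s[j]='b': π[24]=1 (border 'b')
j=25 s[j]='d': k: 1→0; π[25]=0 (border '')
j=26 s[j]='b': π[26]=1 (border 'b')
j=27 s[j]='d': k: 1→0; π[27]=0 (border '')
j=28 s[j]='a': π[28]=0 (border '')
j=29 s[j]='b': π[29]=1 (border 'b')
j=30 s[j]='d': k: 1→0; π[30]=0 (border '')
j=31 s[j]='a': π[31]=0 (border '')
j=32 s[j]='a': π[32]=0 (border '')
j=33 s[j]='d': π[33]=0 (border '')
j=34 s[j]='c': π[34]=0 (border '')
j=35 s[j]='a': π[35]=0 (border '')
j=36 s[j]='c': π[36]=0 (border '')
j=37 s[j]='d': π[37]=0 (border '')
j=38 s[j]='a': π[38]=0 (border '')
j=39 s[j]='b': π[39]=1 (border 'b')

[0, 0, 0, 0, 0, 0, 0, 0, 1, 2, 0, 0, 1, 1, 1, 0, 0, 0, 0, 1, 0, 0, 0, 0, 1, 0, 1, 0, 0, 1, 0, 0, 0, 0, 0, 0, 0, 0, 0, 1]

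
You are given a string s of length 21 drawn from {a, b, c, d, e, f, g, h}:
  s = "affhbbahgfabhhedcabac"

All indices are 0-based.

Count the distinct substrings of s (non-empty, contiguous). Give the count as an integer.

216

rank | idx | suffix
   0 |  17 | abac
   1 |  10 | abhhedcabac
   2 |  19 | ac
   3 |   0 | affhbbahgfabhhedcabac
   4 |   6 | ahgfabhhedcabac
   5 |  18 | bac
   6 |   5 | bahgfabhhedcabac
   7 |   4 | bbahgfabhhedcabac
   8 |  11 | bhhedcabac
   9 |  20 | c
  10 |  16 | cabac
  11 |  15 | dcabac
  12 |  14 | edcabac
  13 |   9 | fabhhedcabac
  14 |   1 | ffhbbahgfabhhedcabac
  15 |   2 | fhbbahgfabhhedcabac
  16 |   8 | gfabhhedcabac
  17 |   3 | hbbahgfabhhedcabac
  18 |  13 | hedcabac
  19 |   7 | hgfabhhedcabac
  20 |  12 | hhedcabac

SA = [17, 10, 19, 0, 6, 18, 5, 4, 11, 20, 16, 15, 14, 9, 1, 2, 8, 3, 13, 7, 12]
i: (SA[i-1],SA[i]) lcp shared
  1: (17,10) 2 'ab'
  2: (10,19) 1 'a'
  3: (19,0) 1 'a'
  4: (0,6) 1 'a'
  5: (6,18) 0 ''
  6: (18,5) 2 'ba'
  7: (5,4) 1 'b'
  8: (4,11) 1 'b'
  9: (11,20) 0 ''
  10: (20,16) 1 'c'
  11: (16,15) 0 ''
  12: (15,14) 0 ''
  13: (14,9) 0 ''
  14: (9,1) 1 'f'
  15: (1,2) 1 'f'
  16: (2,8) 0 ''
  17: (8,3) 0 ''
  18: (3,13) 1 'h'
  19: (13,7) 1 'h'
  20: (7,12) 1 'h'

n(n+1)/2 = 21·22/2 = 231
Σ LCP = 0 + 2 + 1 + 1 + 1 + 0 + 2 + 1 + 1 + 0 + 1 + 0 + 0 + 0 + 1 + 1 + 0 + 0 + 1 + 1 + 1 = 15
distinct = 231 − 15 = 216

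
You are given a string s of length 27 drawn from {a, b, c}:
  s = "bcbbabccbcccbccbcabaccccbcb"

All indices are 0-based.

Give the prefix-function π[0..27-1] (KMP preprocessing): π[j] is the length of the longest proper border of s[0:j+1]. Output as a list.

π[0] = 0
j=1 s[j]='c': π[1]=0 (border '')
j=2 s[j]='b': π[2]=1 (border 'b')
j=3 s[j]='b': k: 1→0; π[3]=1 (border 'b')
j=4 s[j]='a': k: 1→0; π[4]=0 (border '')
j=5 s[j]='b': π[5]=1 (border 'b')
j=6 s[j]='c': π[6]=2 (border 'bc')
j=7 s[j]='c': k: 2→0; π[7]=0 (border '')
j=8 s[j]='b': π[8]=1 (border 'b')
j=9 s[j]='c': π[9]=2 (border 'bc')
j=10 s[j]='c': k: 2→0; π[10]=0 (border '')
j=11 s[j]='c': π[11]=0 (border '')
j=12 s[j]='b': π[12]=1 (border 'b')
j=13 s[j]='c': π[13]=2 (border 'bc')
j=14 s[j]='c': k: 2→0; π[14]=0 (border '')
j=15 s[j]='b': π[15]=1 (border 'b')
j=16 s[j]='c': π[16]=2 (border 'bc')
j=17 s[j]='a': k: 2→0; π[17]=0 (border '')
j=18 s[j]='b': π[18]=1 (border 'b')
j=19 s[j]='a': k: 1→0; π[19]=0 (border '')
j=20 s[j]='c': π[20]=0 (border '')
j=21 s[j]='c': π[21]=0 (border '')
j=22 s[j]='c': π[22]=0 (border '')
j=23 s[j]='c': π[23]=0 (border '')
j=24 s[j]='b': π[24]=1 (border 'b')
j=25 s[j]='c': π[25]=2 (border 'bc')
j=26 s[j]='b': π[26]=3 (border 'bcb')

[0, 0, 1, 1, 0, 1, 2, 0, 1, 2, 0, 0, 1, 2, 0, 1, 2, 0, 1, 0, 0, 0, 0, 0, 1, 2, 3]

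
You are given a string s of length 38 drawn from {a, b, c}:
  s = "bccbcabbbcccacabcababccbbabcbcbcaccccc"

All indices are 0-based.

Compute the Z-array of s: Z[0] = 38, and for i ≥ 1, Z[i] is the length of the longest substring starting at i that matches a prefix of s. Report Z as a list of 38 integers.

[38, 0, 0, 2, 0, 0, 1, 1, 3, 0, 0, 0, 0, 0, 0, 2, 0, 0, 1, 0, 4, 0, 0, 1, 1, 0, 2, 0, 2, 0, 2, 0, 0, 0, 0, 0, 0, 0]

Z[0]=38
i=1: i≥r, start 0; Z[1]=0
i=2: i≥r, start 0; Z[2]=0
i=3: i≥r, start 0; Z[3]=2 scan→box=[3,5)
i=4: min(r-i=1, Z[1]=0)=0; Z[4]=0
i=5: i≥r, start 0; Z[5]=0
i=6: i≥r, start 0; Z[6]=1 scan→box=[6,7)
i=7: i≥r, start 0; Z[7]=1 scan→box=[7,8)
i=8: i≥r, start 0; Z[8]=3 scan→box=[8,11)
i=9: min(r-i=2, Z[1]=0)=0; Z[9]=0
i=10: min(r-i=1, Z[2]=0)=0; Z[10]=0
i=11: i≥r, start 0; Z[11]=0
i=12: i≥r, start 0; Z[12]=0
i=13: i≥r, start 0; Z[13]=0
i=14: i≥r, start 0; Z[14]=0
i=15: i≥r, start 0; Z[15]=2 scan→box=[15,17)
i=16: min(r-i=1, Z[1]=0)=0; Z[16]=0
i=17: i≥r, start 0; Z[17]=0
i=18: i≥r, start 0; Z[18]=1 scan→box=[18,19)
i=19: i≥r, start 0; Z[19]=0
i=20: i≥r, start 0; Z[20]=4 scan→box=[20,24)
i=21: min(r-i=3, Z[1]=0)=0; Z[21]=0
i=22: min(r-i=2, Z[2]=0)=0; Z[22]=0
i=23: min(r-i=1, Z[3]=2)=1; Z[23]=1
i=24: i≥r, start 0; Z[24]=1 scan→box=[24,25)
i=25: i≥r, start 0; Z[25]=0
i=26: i≥r, start 0; Z[26]=2 scan→box=[26,28)
i=27: min(r-i=1, Z[1]=0)=0; Z[27]=0
i=28: i≥r, start 0; Z[28]=2 scan→box=[28,30)
i=29: min(r-i=1, Z[1]=0)=0; Z[29]=0
i=30: i≥r, start 0; Z[30]=2 scan→box=[30,32)
i=31: min(r-i=1, Z[1]=0)=0; Z[31]=0
i=32: i≥r, start 0; Z[32]=0
i=33: i≥r, start 0; Z[33]=0
i=34: i≥r, start 0; Z[34]=0
i=35: i≥r, start 0; Z[35]=0
i=36: i≥r, start 0; Z[36]=0
i=37: i≥r, start 0; Z[37]=0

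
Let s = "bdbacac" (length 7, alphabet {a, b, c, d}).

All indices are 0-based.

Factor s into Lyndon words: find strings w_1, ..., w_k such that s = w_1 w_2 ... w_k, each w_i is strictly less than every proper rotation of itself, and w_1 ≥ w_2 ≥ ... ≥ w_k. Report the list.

["bd", "b", "ac", "ac"]

emit factor 1: 'bd' (i=0, period=2)
emit factor 2: 'b' (i=2, period=1)
emit factor 3: 'ac' (i=3, period=2)
emit factor 4: 'ac' (i=5, period=2)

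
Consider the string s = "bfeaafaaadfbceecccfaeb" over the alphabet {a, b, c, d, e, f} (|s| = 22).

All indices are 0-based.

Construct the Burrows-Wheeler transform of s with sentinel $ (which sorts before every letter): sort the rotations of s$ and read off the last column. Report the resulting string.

bfaeafaef$ecbcafaecacdb

rank  rotation                 last
    0  $bfeaafaaadfbceecccfaeb  b
    1  aaadfbceecccfaeb$bfeaaf  f
    2  aadfbceecccfaeb$bfeaafa  a
    3  aafaaadfbceecccfaeb$bfe  e
    4  adfbceecccfaeb$bfeaafaa  a
    5  aeb$bfeaafaaadfbceecccf  f
    6  afaaadfbceecccfaeb$bfea  a
    7  b$bfeaafaaadfbceecccfae  e
    8  bceecccfaeb$bfeaafaaadf  f
    9  bfeaafaaadfbceecccfaeb$  $
   10  cccfaeb$bfeaafaaadfbcee  e
   11  ccfaeb$bfeaafaaadfbceec  c
   12  ceecccfaeb$bfeaafaaadfb  b
   13  cfaeb$bfeaafaaadfbceecc  c
   14  dfbceecccfaeb$bfeaafaaa  a
   15  eaafaaadfbceecccfaeb$bf  f
   16  eb$bfeaafaaadfbceecccfa  a
   17  ecccfaeb$bfeaafaaadfbce  e
   18  eecccfaeb$bfeaafaaadfbc  c
   19  faaadfbceecccfaeb$bfeaa  a
   20  faeb$bfeaafaaadfbceeccc  c
   21  fbceecccfaeb$bfeaafaaad  d
   22  feaafaaadfbceecccfaeb$b  b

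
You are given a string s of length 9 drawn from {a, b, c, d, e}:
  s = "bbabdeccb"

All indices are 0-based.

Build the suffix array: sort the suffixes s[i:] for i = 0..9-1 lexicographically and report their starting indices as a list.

sorted suffixes:
  #0 SA[0]=2  'abdeccb'
  #1 SA[1]=8  'b'
  #2 SA[2]=1  'babdeccb'
  #3 SA[3]=0  'bbabdeccb'
  #4 SA[4]=3  'bdeccb'
  #5 SA[5]=7  'cb'
  #6 SA[6]=6  'ccb'
  #7 SA[7]=4  'deccb'
  #8 SA[8]=5  'eccb'

[2, 8, 1, 0, 3, 7, 6, 4, 5]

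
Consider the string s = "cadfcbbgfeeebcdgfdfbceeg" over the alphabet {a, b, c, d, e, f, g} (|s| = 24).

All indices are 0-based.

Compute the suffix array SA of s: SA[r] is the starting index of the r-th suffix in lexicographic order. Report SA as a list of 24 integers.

sorted suffixes:
  #0 SA[0]=1  'adfcbbgfeeebcdgfdfbceeg'
  #1 SA[1]=5  'bbgfeeebcdgfdfbceeg'
  #2 SA[2]=12  'bcdgfdfbceeg'
  #3 SA[3]=19  'bceeg'
  #4 SA[4]=6  'bgfeeebcdgfdfbceeg'
  #5 SA[5]=0  'cadfcbbgfeeebcdgfdfbceeg'
  #6 SA[6]=4  'cbbgfeeebcdgfdfbceeg'
  #7 SA[7]=13  'cdgfdfbceeg'
  #8 SA[8]=20  'ceeg'
  #9 SA[9]=17  'dfbceeg'
  #10 SA[10]=2  'dfcbbgfeeebcdgfdfbceeg'
  #11 SA[11]=14  'dgfdfbceeg'
  #12 SA[12]=11  'ebcdgfdfbceeg'
  #13 SA[13]=10  'eebcdgfdfbceeg'
  #14 SA[14]=9  'eeebcdgfdfbceeg'
  #15 SA[15]=21  'eeg'
  #16 SA[16]=22  'eg'
  #17 SA[17]=18  'fbceeg'
  #18 SA[18]=3  'fcbbgfeeebcdgfdfbceeg'
  #19 SA[19]=16  'fdfbceeg'
  #20 SA[20]=8  'feeebcdgfdfbceeg'
  #21 SA[21]=23  'g'
  #22 SA[22]=15  'gfdfbceeg'
  #23 SA[23]=7  'gfeeebcdgfdfbceeg'

[1, 5, 12, 19, 6, 0, 4, 13, 20, 17, 2, 14, 11, 10, 9, 21, 22, 18, 3, 16, 8, 23, 15, 7]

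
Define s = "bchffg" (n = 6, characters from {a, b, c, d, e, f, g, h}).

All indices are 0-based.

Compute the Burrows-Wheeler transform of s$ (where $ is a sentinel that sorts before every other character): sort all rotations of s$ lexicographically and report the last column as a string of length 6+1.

rank  rotation last
    0  $bchffg  g
    1  bchffg$  $
    2  chffg$b  b
    3  ffg$bch  h
    4  fg$bchf  f
    5  g$bchff  f
    6  hffg$bc  c

g$bhffc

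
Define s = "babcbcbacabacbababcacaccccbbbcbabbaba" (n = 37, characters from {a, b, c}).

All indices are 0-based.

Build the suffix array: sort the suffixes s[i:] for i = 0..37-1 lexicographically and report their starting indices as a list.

rank | idx | suffix
   0 |  36 | a
   1 |  34 | aba
   2 |  14 | ababcacaccccbbbcbabbaba
   3 |   9 | abacbababcacaccccbbbcbabbaba
   4 |  31 | abbaba
   5 |  16 | abcacaccccbbbcbabbaba
   6 |   1 | abcbcbacabacbababcacaccccbbbcbabbaba
   7 |   7 | acabacbababcacaccccbbbcbabbaba
   8 |  19 | acaccccbbbcbabbaba
   9 |  11 | acbababcacaccccbbbcbabbaba
  10 |  21 | accccbbbcbabbaba
  11 |  35 | ba
  12 |  33 | baba
  13 |  13 | bababcacaccccbbbcbabbaba
  14 |  30 | babbaba
  15 |  15 | babcacaccccbbbcbabbaba
  16 |   0 | babcbcbacabacbababcacaccccbbbcbabbaba
  17 |   6 | bacabacbababcacaccccbbbcbabbaba
  18 |  10 | bacbababcacaccccbbbcbabbaba
  19 |  32 | bbaba
  20 |  26 | bbbcbabbaba
  21 |  27 | bbcbabbaba
  22 |  17 | bcacaccccbbbcbabbaba
  23 |  28 | bcbabbaba
  24 |   4 | bcbacabacbababcacaccccbbbcbabbaba
  25 |   2 | bcbcbacabacbababcacaccccbbbcbabbaba
  26 |   8 | cabacbababcacaccccbbbcbabbaba
  27 |  18 | cacaccccbbbcbabbaba
  28 |  20 | caccccbbbcbabbaba
  29 |  12 | cbababcacaccccbbbcbabbaba
  30 |  29 | cbabbaba
  31 |   5 | cbacabacbababcacaccccbbbcbabbaba
  32 |  25 | cbbbcbabbaba
  33 |   3 | cbcbacabacbababcacaccccbbbcbabbaba
  34 |  24 | ccbbbcbabbaba
  35 |  23 | cccbbbcbabbaba
  36 |  22 | ccccbbbcbabbaba

[36, 34, 14, 9, 31, 16, 1, 7, 19, 11, 21, 35, 33, 13, 30, 15, 0, 6, 10, 32, 26, 27, 17, 28, 4, 2, 8, 18, 20, 12, 29, 5, 25, 3, 24, 23, 22]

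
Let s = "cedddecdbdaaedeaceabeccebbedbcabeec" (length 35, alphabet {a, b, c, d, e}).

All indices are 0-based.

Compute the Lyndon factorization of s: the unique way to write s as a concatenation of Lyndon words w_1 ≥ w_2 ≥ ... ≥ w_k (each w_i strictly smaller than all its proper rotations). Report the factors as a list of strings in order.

emit factor 1: 'ceddde' (i=0, period=6)
emit factor 2: 'cd' (i=6, period=2)
emit factor 3: 'bd' (i=8, period=2)
emit factor 4: 'aaedeaceabeccebbedbcabeec' (i=10, period=25)

["ceddde", "cd", "bd", "aaedeaceabeccebbedbcabeec"]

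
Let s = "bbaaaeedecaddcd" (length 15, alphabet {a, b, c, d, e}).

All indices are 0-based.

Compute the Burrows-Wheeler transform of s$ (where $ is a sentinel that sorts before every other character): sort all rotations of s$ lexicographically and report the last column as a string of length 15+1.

rank  rotation          last
    0  $bbaaaeedecaddcd  d
    1  aaaeedecaddcd$bb  b
    2  aaeedecaddcd$bba  a
    3  addcd$bbaaaeedec  c
    4  aeedecaddcd$bbaa  a
    5  baaaeedecaddcd$b  b
    6  bbaaaeedecaddcd$  $
    7  caddcd$bbaaaeede  e
    8  cd$bbaaaeedecadd  d
    9  d$bbaaaeedecaddc  c
   10  dcd$bbaaaeedecad  d
   11  ddcd$bbaaaeedeca  a
   12  decaddcd$bbaaaee  e
   13  ecaddcd$bbaaaeed  d
   14  edecaddcd$bbaaae  e
   15  eedecaddcd$bbaaa  a

dbacab$edcdaedea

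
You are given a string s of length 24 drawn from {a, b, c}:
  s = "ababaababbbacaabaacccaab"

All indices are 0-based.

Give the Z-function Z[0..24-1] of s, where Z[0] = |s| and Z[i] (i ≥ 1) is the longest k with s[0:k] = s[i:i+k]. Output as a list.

Z[0]=24
i=1: i≥r, start 0; Z[1]=0
i=2: i≥r, start 0; Z[2]=3 extend→box=[2,5)
i=3: min(r-i=2, Z[1]=0)=0; Z[3]=0
i=4: min(r-i=1, Z[2]=3)=1; Z[4]=1
i=5: i≥r, start 0; Z[5]=4 extend→box=[5,9)
i=6: min(r-i=3, Z[1]=0)=0; Z[6]=0
i=7: min(r-i=2, Z[2]=3)=2; Z[7]=2
i=8: min(r-i=1, Z[3]=0)=0; Z[8]=0
i=9: i≥r, start 0; Z[9]=0
i=10: i≥r, start 0; Z[10]=0
i=11: i≥r, start 0; Z[11]=1 extend→box=[11,12)
i=12: i≥r, start 0; Z[12]=0
i=13: i≥r, start 0; Z[13]=1 extend→box=[13,14)
i=14: i≥r, start 0; Z[14]=3 extend→box=[14,17)
i=15: min(r-i=2, Z[1]=0)=0; Z[15]=0
i=16: min(r-i=1, Z[2]=3)=1; Z[16]=1
i=17: i≥r, start 0; Z[17]=1 extend→box=[17,18)
i=18: i≥r, start 0; Z[18]=0
i=19: i≥r, start 0; Z[19]=0
i=20: i≥r, start 0; Z[20]=0
i=21: i≥r, start 0; Z[21]=1 extend→box=[21,22)
i=22: i≥r, start 0; Z[22]=2 extend→box=[22,24)
i=23: min(r-i=1, Z[1]=0)=0; Z[23]=0

[24, 0, 3, 0, 1, 4, 0, 2, 0, 0, 0, 1, 0, 1, 3, 0, 1, 1, 0, 0, 0, 1, 2, 0]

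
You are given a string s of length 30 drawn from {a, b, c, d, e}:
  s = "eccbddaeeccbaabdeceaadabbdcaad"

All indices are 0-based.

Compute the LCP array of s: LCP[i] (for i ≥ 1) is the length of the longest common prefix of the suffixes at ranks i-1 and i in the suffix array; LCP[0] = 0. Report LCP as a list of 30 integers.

sorted suffixes:
  #0 SA[0]=12  'aabdeceaadabbdcaad'
  #1 SA[1]=27  'aad'
  #2 SA[2]=19  'aadabbdcaad'
  #3 SA[3]=22  'abbdcaad'
  #4 SA[4]=13  'abdeceaadabbdcaad'
  #5 SA[5]=28  'ad'
  #6 SA[6]=20  'adabbdcaad'
  #7 SA[7]=6  'aeeccbaabdeceaadabbdcaad'
  #8 SA[8]=11  'baabdeceaadabbdcaad'
  #9 SA[9]=23  'bbdcaad'
  #10 SA[10]=24  'bdcaad'
  #11 SA[11]=3  'bddaeeccbaabdeceaadabbdcaad'
  #12 SA[12]=14  'bdeceaadabbdcaad'
  #13 SA[13]=26  'caad'
  #14 SA[14]=10  'cbaabdeceaadabbdcaad'
  #15 SA[15]=2  'cbddaeeccbaabdeceaadabbdcaad'
  #16 SA[16]=9  'ccbaabdeceaadabbdcaad'
  #17 SA[17]=1  'ccbddaeeccbaabdeceaadabbdcaad'
  #18 SA[18]=17  'ceaadabbdcaad'
  #19 SA[19]=29  'd'
  #20 SA[20]=21  'dabbdcaad'
  #21 SA[21]=5  'daeeccbaabdeceaadabbdcaad'
  #22 SA[22]=25  'dcaad'
  #23 SA[23]=4  'ddaeeccbaabdeceaadabbdcaad'
  #24 SA[24]=15  'deceaadabbdcaad'
  #25 SA[25]=18  'eaadabbdcaad'
  #26 SA[26]=8  'eccbaabdeceaadabbdcaad'
  #27 SA[27]=0  'eccbddaeeccbaabdeceaadabbdcaad'
  #28 SA[28]=16  'eceaadabbdcaad'
  #29 SA[29]=7  'eeccbaabdeceaadabbdcaad'

SA = [12, 27, 19, 22, 13, 28, 20, 6, 11, 23, 24, 3, 14, 26, 10, 2, 9, 1, 17, 29, 21, 5, 25, 4, 15, 18, 8, 0, 16, 7]
rank  pair      lcp
   1  s[12:],s[27:]  2  'aa'
   2  s[27:],s[19:]  3  'aad'
   3  s[19:],s[22:]  1  'a'
   4  s[22:],s[13:]  2  'ab'
   5  s[13:],s[28:]  1  'a'
   6  s[28:],s[20:]  2  'ad'
   7  s[20:],s[6:]  1  'a'
   8  s[6:],s[11:]  0  ''
   9  s[11:],s[23:]  1  'b'
  10  s[23:],s[24:]  1  'b'
  11  s[24:],s[3:]  2  'bd'
  12  s[3:],s[14:]  2  'bd'
  13  s[14:],s[26:]  0  ''
  14  s[26:],s[10:]  1  'c'
  15  s[10:],s[2:]  2  'cb'
  16  s[2:],s[9:]  1  'c'
  17  s[9:],s[1:]  3  'ccb'
  18  s[1:],s[17:]  1  'c'
  19  s[17:],s[29:]  0  ''
  20  s[29:],s[21:]  1  'd'
  21  s[21:],s[5:]  2  'da'
  22  s[5:],s[25:]  1  'd'
  23  s[25:],s[4:]  1  'd'
  24  s[4:],s[15:]  1  'd'
  25  s[15:],s[18:]  0  ''
  26  s[18:],s[8:]  1  'e'
  27  s[8:],s[0:]  4  'eccb'
  28  s[0:],s[16:]  2  'ec'
  29  s[16:],s[7:]  1  'e'

[0, 2, 3, 1, 2, 1, 2, 1, 0, 1, 1, 2, 2, 0, 1, 2, 1, 3, 1, 0, 1, 2, 1, 1, 1, 0, 1, 4, 2, 1]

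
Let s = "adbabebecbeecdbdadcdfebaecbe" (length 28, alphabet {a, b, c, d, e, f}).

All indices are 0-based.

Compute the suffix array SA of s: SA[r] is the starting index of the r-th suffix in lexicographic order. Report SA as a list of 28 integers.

rank→(start, suffix):
  0 → (3, 'abebecbeecdbdadcdfebaecbe')
  1 → (0, 'adbabebecbeecdbdadcdfebaecbe')
  2 → (16, 'adcdfebaecbe')
  3 → (23, 'aecbe')
  4 → (2, 'babebecbeecdbdadcdfebaecbe')
  5 → (22, 'baecbe')
  6 → (14, 'bdadcdfebaecbe')
  7 → (26, 'be')
  8 → (4, 'bebecbeecdbdadcdfebaecbe')
  9 → (6, 'becbeecdbdadcdfebaecbe')
  10 → (9, 'beecdbdadcdfebaecbe')
  11 → (25, 'cbe')
  12 → (8, 'cbeecdbdadcdfebaecbe')
  13 → (12, 'cdbdadcdfebaecbe')
  14 → (18, 'cdfebaecbe')
  15 → (15, 'dadcdfebaecbe')
  16 → (1, 'dbabebecbeecdbdadcdfebaecbe')
  17 → (13, 'dbdadcdfebaecbe')
  18 → (17, 'dcdfebaecbe')
  19 → (19, 'dfebaecbe')
  20 → (27, 'e')
  21 → (21, 'ebaecbe')
  22 → (5, 'ebecbeecdbdadcdfebaecbe')
  23 → (24, 'ecbe')
  24 → (7, 'ecbeecdbdadcdfebaecbe')
  25 → (11, 'ecdbdadcdfebaecbe')
  26 → (10, 'eecdbdadcdfebaecbe')
  27 → (20, 'febaecbe')

[3, 0, 16, 23, 2, 22, 14, 26, 4, 6, 9, 25, 8, 12, 18, 15, 1, 13, 17, 19, 27, 21, 5, 24, 7, 11, 10, 20]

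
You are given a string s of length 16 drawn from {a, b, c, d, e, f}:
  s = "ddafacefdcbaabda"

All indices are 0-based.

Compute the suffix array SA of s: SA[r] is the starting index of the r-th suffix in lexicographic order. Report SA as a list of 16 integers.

sorted suffixes:
  #0 SA[0]=15  'a'
  #1 SA[1]=11  'aabda'
  #2 SA[2]=12  'abda'
  #3 SA[3]=4  'acefdcbaabda'
  #4 SA[4]=2  'afacefdcbaabda'
  #5 SA[5]=10  'baabda'
  #6 SA[6]=13  'bda'
  #7 SA[7]=9  'cbaabda'
  #8 SA[8]=5  'cefdcbaabda'
  #9 SA[9]=14  'da'
  #10 SA[10]=1  'dafacefdcbaabda'
  #11 SA[11]=8  'dcbaabda'
  #12 SA[12]=0  'ddafacefdcbaabda'
  #13 SA[13]=6  'efdcbaabda'
  #14 SA[14]=3  'facefdcbaabda'
  #15 SA[15]=7  'fdcbaabda'

[15, 11, 12, 4, 2, 10, 13, 9, 5, 14, 1, 8, 0, 6, 3, 7]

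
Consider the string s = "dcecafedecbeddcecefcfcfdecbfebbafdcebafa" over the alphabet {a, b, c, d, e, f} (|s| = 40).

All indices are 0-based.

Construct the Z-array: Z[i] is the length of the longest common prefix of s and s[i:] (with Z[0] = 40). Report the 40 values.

[40, 0, 0, 0, 0, 0, 0, 1, 0, 0, 0, 0, 1, 4, 0, 0, 0, 0, 0, 0, 0, 0, 0, 1, 0, 0, 0, 0, 0, 0, 0, 0, 0, 3, 0, 0, 0, 0, 0, 0]

Z[0]=40
i=1: fresh scan; Z[1]=0
i=2: fresh scan; Z[2]=0
i=3: fresh scan; Z[3]=0
i=4: fresh scan; Z[4]=0
i=5: fresh scan; Z[5]=0
i=6: fresh scan; Z[6]=0
i=7: fresh scan; Z[7]=1 extend→box=[7,8)
i=8: fresh scan; Z[8]=0
i=9: fresh scan; Z[9]=0
i=10: fresh scan; Z[10]=0
i=11: fresh scan; Z[11]=0
i=12: fresh scan; Z[12]=1 extend→box=[12,13)
i=13: fresh scan; Z[13]=4 extend→box=[13,17)
i=14: min(r-i=3, Z[1]=0)=0; Z[14]=0
i=15: min(r-i=2, Z[2]=0)=0; Z[15]=0
i=16: min(r-i=1, Z[3]=0)=0; Z[16]=0
i=17: fresh scan; Z[17]=0
i=18: fresh scan; Z[18]=0
i=19: fresh scan; Z[19]=0
i=20: fresh scan; Z[20]=0
i=21: fresh scan; Z[21]=0
i=22: fresh scan; Z[22]=0
i=23: fresh scan; Z[23]=1 extend→box=[23,24)
i=24: fresh scan; Z[24]=0
i=25: fresh scan; Z[25]=0
i=26: fresh scan; Z[26]=0
i=27: fresh scan; Z[27]=0
i=28: fresh scan; Z[28]=0
i=29: fresh scan; Z[29]=0
i=30: fresh scan; Z[30]=0
i=31: fresh scan; Z[31]=0
i=32: fresh scan; Z[32]=0
i=33: fresh scan; Z[33]=3 extend→box=[33,36)
i=34: min(r-i=2, Z[1]=0)=0; Z[34]=0
i=35: min(r-i=1, Z[2]=0)=0; Z[35]=0
i=36: fresh scan; Z[36]=0
i=37: fresh scan; Z[37]=0
i=38: fresh scan; Z[38]=0
i=39: fresh scan; Z[39]=0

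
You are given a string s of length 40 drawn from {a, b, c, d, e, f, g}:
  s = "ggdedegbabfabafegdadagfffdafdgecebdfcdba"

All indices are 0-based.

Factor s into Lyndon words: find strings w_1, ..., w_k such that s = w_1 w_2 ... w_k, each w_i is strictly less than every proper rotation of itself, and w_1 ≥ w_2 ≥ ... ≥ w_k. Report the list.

["g", "g", "dedeg", "b", "abf", "abafegdadagfffdafdgecebdfcdb", "a"]

emit factor 1: 'g' (i=0, period=1)
emit factor 2: 'g' (i=1, period=1)
emit factor 3: 'dedeg' (i=2, period=5)
emit factor 4: 'b' (i=7, period=1)
emit factor 5: 'abf' (i=8, period=3)
emit factor 6: 'abafegdadagfffdafdgecebdfcdb' (i=11, period=28)
emit factor 7: 'a' (i=39, period=1)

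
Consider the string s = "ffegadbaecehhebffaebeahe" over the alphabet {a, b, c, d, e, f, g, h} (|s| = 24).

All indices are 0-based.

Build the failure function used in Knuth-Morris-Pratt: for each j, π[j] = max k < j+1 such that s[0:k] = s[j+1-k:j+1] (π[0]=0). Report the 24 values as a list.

π[0] = 0
j=1 s[j]='f': π[1]=1 (border 'f')
j=2 s[j]='e': k: 1→0; π[2]=0 (border '')
j=3 s[j]='g': π[3]=0 (border '')
j=4 s[j]='a': π[4]=0 (border '')
j=5 s[j]='d': π[5]=0 (border '')
j=6 s[j]='b': π[6]=0 (border '')
j=7 s[j]='a': π[7]=0 (border '')
j=8 s[j]='e': π[8]=0 (border '')
j=9 s[j]='c': π[9]=0 (border '')
j=10 s[j]='e': π[10]=0 (border '')
j=11 s[j]='h': π[11]=0 (border '')
j=12 s[j]='h': π[12]=0 (border '')
j=13 s[j]='e': π[13]=0 (border '')
j=14 s[j]='b': π[14]=0 (border '')
j=15 s[j]='f': π[15]=1 (border 'f')
j=16 s[j]='f': π[16]=2 (border 'ff')
j=17 s[j]='a': k: 2→1→0; π[17]=0 (border '')
j=18 s[j]='e': π[18]=0 (border '')
j=19 s[j]='b': π[19]=0 (border '')
j=20 s[j]='e': π[20]=0 (border '')
j=21 s[j]='a': π[21]=0 (border '')
j=22 s[j]='h': π[22]=0 (border '')
j=23 s[j]='e': π[23]=0 (border '')

[0, 1, 0, 0, 0, 0, 0, 0, 0, 0, 0, 0, 0, 0, 0, 1, 2, 0, 0, 0, 0, 0, 0, 0]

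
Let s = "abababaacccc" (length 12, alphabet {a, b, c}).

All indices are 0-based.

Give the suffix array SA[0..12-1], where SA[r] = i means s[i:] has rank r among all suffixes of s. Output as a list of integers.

[6, 4, 2, 0, 7, 5, 3, 1, 11, 10, 9, 8]

rank→(start, suffix):
  0 → (6, 'aacccc')
  1 → (4, 'abaacccc')
  2 → (2, 'ababaacccc')
  3 → (0, 'abababaacccc')
  4 → (7, 'acccc')
  5 → (5, 'baacccc')
  6 → (3, 'babaacccc')
  7 → (1, 'bababaacccc')
  8 → (11, 'c')
  9 → (10, 'cc')
  10 → (9, 'ccc')
  11 → (8, 'cccc')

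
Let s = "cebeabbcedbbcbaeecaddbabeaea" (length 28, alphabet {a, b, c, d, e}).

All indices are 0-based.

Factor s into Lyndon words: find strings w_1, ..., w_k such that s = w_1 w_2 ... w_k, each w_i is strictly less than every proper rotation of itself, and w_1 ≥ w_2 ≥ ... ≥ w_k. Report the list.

["ce", "be", "abbcedbbcbaeecaddbabeae", "a"]

emit factor 1: 'ce' (i=0, period=2)
emit factor 2: 'be' (i=2, period=2)
emit factor 3: 'abbcedbbcbaeecaddbabeae' (i=4, period=23)
emit factor 4: 'a' (i=27, period=1)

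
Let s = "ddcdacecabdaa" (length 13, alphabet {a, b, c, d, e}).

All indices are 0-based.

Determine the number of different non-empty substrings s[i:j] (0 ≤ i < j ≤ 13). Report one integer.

82

rank | idx | suffix
   0 |  12 | a
   1 |  11 | aa
   2 |   8 | abdaa
   3 |   4 | acecabdaa
   4 |   9 | bdaa
   5 |   7 | cabdaa
   6 |   2 | cdacecabdaa
   7 |   5 | cecabdaa
   8 |  10 | daa
   9 |   3 | dacecabdaa
  10 |   1 | dcdacecabdaa
  11 |   0 | ddcdacecabdaa
  12 |   6 | ecabdaa

SA = [12, 11, 8, 4, 9, 7, 2, 5, 10, 3, 1, 0, 6]
[i] adj suffixes → lcp
  [1] 12/11 → 1 ('a')
  [2] 11/8 → 1 ('a')
  [3] 8/4 → 1 ('a')
  [4] 4/9 → 0 ('')
  [5] 9/7 → 0 ('')
  [6] 7/2 → 1 ('c')
  [7] 2/5 → 1 ('c')
  [8] 5/10 → 0 ('')
  [9] 10/3 → 2 ('da')
  [10] 3/1 → 1 ('d')
  [11] 1/0 → 1 ('d')
  [12] 0/6 → 0 ('')

n(n+1)/2 = 13·14/2 = 91
Σ LCP = 0 + 1 + 1 + 1 + 0 + 0 + 1 + 1 + 0 + 2 + 1 + 1 + 0 = 9
distinct = 91 − 9 = 82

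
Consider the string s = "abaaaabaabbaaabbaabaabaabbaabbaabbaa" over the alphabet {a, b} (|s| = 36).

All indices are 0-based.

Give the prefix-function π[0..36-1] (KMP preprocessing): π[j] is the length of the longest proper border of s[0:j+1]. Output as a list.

[0, 0, 1, 1, 1, 1, 2, 3, 4, 2, 0, 1, 1, 1, 2, 0, 1, 1, 2, 3, 4, 2, 3, 4, 2, 0, 1, 1, 2, 0, 1, 1, 2, 0, 1, 1]

π[0] = 0
j=1 s[j]='b': π[1]=0 (border '')
j=2 s[j]='a': π[2]=1 (border 'a')
j=3 s[j]='a': k: 1→0; π[3]=1 (border 'a')
j=4 s[j]='a': k: 1→0; π[4]=1 (border 'a')
j=5 s[j]='a': k: 1→0; π[5]=1 (border 'a')
j=6 s[j]='b': π[6]=2 (border 'ab')
j=7 s[j]='a': π[7]=3 (border 'aba')
j=8 s[j]='a': π[8]=4 (border 'abaa')
j=9 s[j]='b': k: 4→1; π[9]=2 (border 'ab')
j=10 s[j]='b': k: 2→0; π[10]=0 (border '')
j=11 s[j]='a': π[11]=1 (border 'a')
j=12 s[j]='a': k: 1→0; π[12]=1 (border 'a')
j=13 s[j]='a': k: 1→0; π[13]=1 (border 'a')
j=14 s[j]='b': π[14]=2 (border 'ab')
j=15 s[j]='b': k: 2→0; π[15]=0 (border '')
j=16 s[j]='a': π[16]=1 (border 'a')
j=17 s[j]='a': k: 1→0; π[17]=1 (border 'a')
j=18 s[j]='b': π[18]=2 (border 'ab')
j=19 s[j]='a': π[19]=3 (border 'aba')
j=20 s[j]='a': π[20]=4 (border 'abaa')
j=21 s[j]='b': k: 4→1; π[21]=2 (border 'ab')
j=22 s[j]='a': π[22]=3 (border 'aba')
j=23 s[j]='a': π[23]=4 (border 'abaa')
j=24 s[j]='b': k: 4→1; π[24]=2 (border 'ab')
j=25 s[j]='b': k: 2→0; π[25]=0 (border '')
j=26 s[j]='a': π[26]=1 (border 'a')
j=27 s[j]='a': k: 1→0; π[27]=1 (border 'a')
j=28 s[j]='b': π[28]=2 (border 'ab')
j=29 s[j]='b': k: 2→0; π[29]=0 (border '')
j=30 s[j]='a': π[30]=1 (border 'a')
j=31 s[j]='a': k: 1→0; π[31]=1 (border 'a')
j=32 s[j]='b': π[32]=2 (border 'ab')
j=33 s[j]='b': k: 2→0; π[33]=0 (border '')
j=34 s[j]='a': π[34]=1 (border 'a')
j=35 s[j]='a': k: 1→0; π[35]=1 (border 'a')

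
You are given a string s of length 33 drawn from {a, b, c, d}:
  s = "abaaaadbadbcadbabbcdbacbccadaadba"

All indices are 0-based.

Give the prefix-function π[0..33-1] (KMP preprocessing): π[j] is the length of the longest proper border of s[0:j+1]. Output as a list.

[0, 0, 1, 1, 1, 1, 0, 0, 1, 0, 0, 0, 1, 0, 0, 1, 2, 0, 0, 0, 0, 1, 0, 0, 0, 0, 1, 0, 1, 1, 0, 0, 1]

π[0] = 0
j=1 s[j]='b': π[1]=0 (border '')
j=2 s[j]='a': π[2]=1 (border 'a')
j=3 s[j]='a': k: 1→0; π[3]=1 (border 'a')
j=4 s[j]='a': k: 1→0; π[4]=1 (border 'a')
j=5 s[j]='a': k: 1→0; π[5]=1 (border 'a')
j=6 s[j]='d': k: 1→0; π[6]=0 (border '')
j=7 s[j]='b': π[7]=0 (border '')
j=8 s[j]='a': π[8]=1 (border 'a')
j=9 s[j]='d': k: 1→0; π[9]=0 (border '')
j=10 s[j]='b': π[10]=0 (border '')
j=11 s[j]='c': π[11]=0 (border '')
j=12 s[j]='a': π[12]=1 (border 'a')
j=13 s[j]='d': k: 1→0; π[13]=0 (border '')
j=14 s[j]='b': π[14]=0 (border '')
j=15 s[j]='a': π[15]=1 (border 'a')
j=16 s[j]='b': π[16]=2 (border 'ab')
j=17 s[j]='b': k: 2→0; π[17]=0 (border '')
j=18 s[j]='c': π[18]=0 (border '')
j=19 s[j]='d': π[19]=0 (border '')
j=20 s[j]='b': π[20]=0 (border '')
j=21 s[j]='a': π[21]=1 (border 'a')
j=22 s[j]='c': k: 1→0; π[22]=0 (border '')
j=23 s[j]='b': π[23]=0 (border '')
j=24 s[j]='c': π[24]=0 (border '')
j=25 s[j]='c': π[25]=0 (border '')
j=26 s[j]='a': π[26]=1 (border 'a')
j=27 s[j]='d': k: 1→0; π[27]=0 (border '')
j=28 s[j]='a': π[28]=1 (border 'a')
j=29 s[j]='a': k: 1→0; π[29]=1 (border 'a')
j=30 s[j]='d': k: 1→0; π[30]=0 (border '')
j=31 s[j]='b': π[31]=0 (border '')
j=32 s[j]='a': π[32]=1 (border 'a')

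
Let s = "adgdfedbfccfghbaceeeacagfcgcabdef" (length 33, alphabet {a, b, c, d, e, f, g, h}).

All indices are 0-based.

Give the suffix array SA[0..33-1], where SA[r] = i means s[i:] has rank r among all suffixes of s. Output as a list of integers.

sorted suffixes:
  #0 SA[0]=28  'abdef'
  #1 SA[1]=20  'acagfcgcabdef'
  #2 SA[2]=15  'aceeeacagfcgcabdef'
  #3 SA[3]=0  'adgdfedbfccfghbaceeeacagfcgcabdef'
  #4 SA[4]=22  'agfcgcabdef'
  #5 SA[5]=14  'baceeeacagfcgcabdef'
  #6 SA[6]=29  'bdef'
  #7 SA[7]=7  'bfccfghbaceeeacagfcgcabdef'
  #8 SA[8]=27  'cabdef'
  #9 SA[9]=21  'cagfcgcabdef'
  #10 SA[10]=9  'ccfghbaceeeacagfcgcabdef'
  #11 SA[11]=16  'ceeeacagfcgcabdef'
  #12 SA[12]=10  'cfghbaceeeacagfcgcabdef'
  #13 SA[13]=25  'cgcabdef'
  #14 SA[14]=6  'dbfccfghbaceeeacagfcgcabdef'
  #15 SA[15]=30  'def'
  #16 SA[16]=3  'dfedbfccfghbaceeeacagfcgcabdef'
  #17 SA[17]=1  'dgdfedbfccfghbaceeeacagfcgcabdef'
  #18 SA[18]=19  'eacagfcgcabdef'
  #19 SA[19]=5  'edbfccfghbaceeeacagfcgcabdef'
  #20 SA[20]=18  'eeacagfcgcabdef'
  #21 SA[21]=17  'eeeacagfcgcabdef'
  #22 SA[22]=31  'ef'
  #23 SA[23]=32  'f'
  #24 SA[24]=8  'fccfghbaceeeacagfcgcabdef'
  #25 SA[25]=24  'fcgcabdef'
  #26 SA[26]=4  'fedbfccfghbaceeeacagfcgcabdef'
  #27 SA[27]=11  'fghbaceeeacagfcgcabdef'
  #28 SA[28]=26  'gcabdef'
  #29 SA[29]=2  'gdfedbfccfghbaceeeacagfcgcabdef'
  #30 SA[30]=23  'gfcgcabdef'
  #31 SA[31]=12  'ghbaceeeacagfcgcabdef'
  #32 SA[32]=13  'hbaceeeacagfcgcabdef'

[28, 20, 15, 0, 22, 14, 29, 7, 27, 21, 9, 16, 10, 25, 6, 30, 3, 1, 19, 5, 18, 17, 31, 32, 8, 24, 4, 11, 26, 2, 23, 12, 13]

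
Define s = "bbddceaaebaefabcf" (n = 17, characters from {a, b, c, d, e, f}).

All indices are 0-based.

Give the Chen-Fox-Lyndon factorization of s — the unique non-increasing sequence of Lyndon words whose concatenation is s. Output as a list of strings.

emit factor 1: 'bbddce' (i=0, period=6)
emit factor 2: 'aaebaefabcf' (i=6, period=11)

["bbddce", "aaebaefabcf"]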